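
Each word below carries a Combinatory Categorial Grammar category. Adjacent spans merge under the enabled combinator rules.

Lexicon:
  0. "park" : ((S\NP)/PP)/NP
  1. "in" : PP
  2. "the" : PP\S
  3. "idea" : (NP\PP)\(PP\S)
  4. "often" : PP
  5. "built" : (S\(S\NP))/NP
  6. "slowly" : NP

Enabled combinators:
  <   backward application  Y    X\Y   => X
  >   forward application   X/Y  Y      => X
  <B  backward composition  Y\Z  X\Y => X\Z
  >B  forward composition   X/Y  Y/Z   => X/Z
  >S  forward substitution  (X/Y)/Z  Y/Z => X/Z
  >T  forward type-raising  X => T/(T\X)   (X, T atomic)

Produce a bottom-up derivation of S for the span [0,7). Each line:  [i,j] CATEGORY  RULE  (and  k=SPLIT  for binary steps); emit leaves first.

[0,1] ((S\NP)/PP)/NP  lex  "park"
[1,2] PP  lex  "in"
[2,3] PP\S  lex  "the"
[3,4] (NP\PP)\(PP\S)  lex  "idea"
[2,4] NP\PP  <  k=3
[1,4] NP  <  k=2
[0,4] (S\NP)/PP  >  k=1
[4,5] PP  lex  "often"
[0,5] S\NP  >  k=4
[5,6] (S\(S\NP))/NP  lex  "built"
[6,7] NP  lex  "slowly"
[5,7] S\(S\NP)  >  k=6
[0,7] S  <  k=5

[0,7] S   <
  [0,5] S\NP   >
    [0,4] (S\NP)/PP   >
      [0,1] "park" : ((S\NP)/PP)/NP
      [1,4] NP   <
        [1,2] "in" : PP
        [2,4] NP\PP   <
          [2,3] "the" : PP\S
          [3,4] "idea" : (NP\PP)\(PP\S)
    [4,5] "often" : PP
  [5,7] S\(S\NP)   >
    [5,6] "built" : (S\(S\NP))/NP
    [6,7] "slowly" : NP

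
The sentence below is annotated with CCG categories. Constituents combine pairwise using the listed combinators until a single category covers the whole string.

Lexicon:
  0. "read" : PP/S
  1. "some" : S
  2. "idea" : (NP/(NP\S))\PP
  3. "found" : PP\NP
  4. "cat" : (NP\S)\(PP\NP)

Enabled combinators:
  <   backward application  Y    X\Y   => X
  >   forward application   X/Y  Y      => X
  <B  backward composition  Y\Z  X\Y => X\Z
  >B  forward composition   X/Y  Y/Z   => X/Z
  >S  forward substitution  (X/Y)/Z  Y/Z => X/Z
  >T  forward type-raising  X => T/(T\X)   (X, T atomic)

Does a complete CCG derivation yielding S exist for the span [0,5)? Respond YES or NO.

PP/S S (NP/(NP\S))\PP PP\NP (NP\S)\(PP\NP)
CKY chart[0,5] = {N/(N\NP), NP, NP/(NP\NP), PP/(PP\NP), S/(S\NP)}; S ∉ chart

NO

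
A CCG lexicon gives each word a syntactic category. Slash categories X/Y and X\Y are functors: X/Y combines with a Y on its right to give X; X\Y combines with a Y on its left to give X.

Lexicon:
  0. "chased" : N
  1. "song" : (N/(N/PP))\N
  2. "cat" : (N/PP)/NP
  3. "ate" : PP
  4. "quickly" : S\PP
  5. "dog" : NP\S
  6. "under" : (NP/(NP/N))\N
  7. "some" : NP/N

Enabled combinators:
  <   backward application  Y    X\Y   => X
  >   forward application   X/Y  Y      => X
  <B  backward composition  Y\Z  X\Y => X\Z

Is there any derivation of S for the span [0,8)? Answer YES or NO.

N (N/(N/PP))\N (N/PP)/NP PP S\PP NP\S (NP/(NP/N))\N NP/N
CKY chart[0,8] = {NP}; S ∉ chart

NO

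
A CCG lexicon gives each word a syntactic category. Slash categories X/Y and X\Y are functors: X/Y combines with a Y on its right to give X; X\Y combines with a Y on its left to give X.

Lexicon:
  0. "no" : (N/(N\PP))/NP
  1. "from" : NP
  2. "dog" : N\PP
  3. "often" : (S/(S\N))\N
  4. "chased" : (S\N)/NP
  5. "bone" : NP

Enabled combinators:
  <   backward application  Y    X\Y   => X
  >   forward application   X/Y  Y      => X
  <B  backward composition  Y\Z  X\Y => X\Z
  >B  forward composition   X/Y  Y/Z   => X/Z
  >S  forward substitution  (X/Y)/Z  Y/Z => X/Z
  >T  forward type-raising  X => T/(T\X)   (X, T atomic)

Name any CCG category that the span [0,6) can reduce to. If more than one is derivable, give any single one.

[0,6] S   >
  [0,4] S/(S\N)   <
    [0,3] N   >
      [0,2] N/(N\PP)   >
        [0,1] "no" : (N/(N\PP))/NP
        [1,2] "from" : NP
      [2,3] "dog" : N\PP
    [3,4] "often" : (S/(S\N))\N
  [4,6] S\N   >
    [4,5] "chased" : (S\N)/NP
    [5,6] "bone" : NP

S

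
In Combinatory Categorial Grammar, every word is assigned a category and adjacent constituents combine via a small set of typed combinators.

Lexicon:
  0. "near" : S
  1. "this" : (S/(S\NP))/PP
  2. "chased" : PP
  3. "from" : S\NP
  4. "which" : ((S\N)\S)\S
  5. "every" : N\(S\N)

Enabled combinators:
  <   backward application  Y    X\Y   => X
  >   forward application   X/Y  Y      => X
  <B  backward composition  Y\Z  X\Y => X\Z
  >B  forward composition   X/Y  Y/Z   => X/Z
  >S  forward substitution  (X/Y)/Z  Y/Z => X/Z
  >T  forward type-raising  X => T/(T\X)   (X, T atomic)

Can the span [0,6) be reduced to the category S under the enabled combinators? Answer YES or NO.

NO

S (S/(S\NP))/PP PP S\NP ((S\N)\S)\S N\(S\N)
CKY chart[0,6] = {N, N/(N\N), NP/(NP\N), PP/(PP\N), S/(S\N)}; S ∉ chart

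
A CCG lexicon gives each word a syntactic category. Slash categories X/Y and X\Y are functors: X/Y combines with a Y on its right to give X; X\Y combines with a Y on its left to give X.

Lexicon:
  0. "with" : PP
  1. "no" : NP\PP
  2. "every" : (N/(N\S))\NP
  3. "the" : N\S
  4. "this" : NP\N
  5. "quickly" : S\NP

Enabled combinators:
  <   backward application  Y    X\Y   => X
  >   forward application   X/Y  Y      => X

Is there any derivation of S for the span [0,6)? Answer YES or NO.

[0,6] S   <
  [0,5] NP   <
    [0,4] N   >
      [0,3] N/(N\S)   <
        [0,2] NP   <
          [0,1] "with" : PP
          [1,2] "no" : NP\PP
        [2,3] "every" : (N/(N\S))\NP
      [3,4] "the" : N\S
    [4,5] "this" : NP\N
  [5,6] "quickly" : S\NP

YES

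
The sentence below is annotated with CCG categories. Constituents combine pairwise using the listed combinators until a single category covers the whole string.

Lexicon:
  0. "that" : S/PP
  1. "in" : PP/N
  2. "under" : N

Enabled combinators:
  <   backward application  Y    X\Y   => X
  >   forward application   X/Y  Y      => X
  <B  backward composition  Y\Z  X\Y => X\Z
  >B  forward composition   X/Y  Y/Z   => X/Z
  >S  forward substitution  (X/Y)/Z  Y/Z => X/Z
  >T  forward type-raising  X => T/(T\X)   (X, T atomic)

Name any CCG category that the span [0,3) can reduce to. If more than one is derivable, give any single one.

[0,3] S   >
  [0,1] "that" : S/PP
  [1,3] PP   >
    [1,2] "in" : PP/N
    [2,3] "under" : N

S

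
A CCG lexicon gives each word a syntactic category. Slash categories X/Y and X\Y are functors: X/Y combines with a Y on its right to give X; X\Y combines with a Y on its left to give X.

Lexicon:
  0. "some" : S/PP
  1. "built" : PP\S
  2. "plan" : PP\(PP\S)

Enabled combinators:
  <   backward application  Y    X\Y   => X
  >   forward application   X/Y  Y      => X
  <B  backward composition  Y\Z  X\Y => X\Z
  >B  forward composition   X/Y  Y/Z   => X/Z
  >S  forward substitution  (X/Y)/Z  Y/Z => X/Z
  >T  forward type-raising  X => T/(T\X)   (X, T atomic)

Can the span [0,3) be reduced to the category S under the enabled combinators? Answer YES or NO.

[0,3] S   >
  [0,1] "some" : S/PP
  [1,3] PP   <
    [1,2] "built" : PP\S
    [2,3] "plan" : PP\(PP\S)

YES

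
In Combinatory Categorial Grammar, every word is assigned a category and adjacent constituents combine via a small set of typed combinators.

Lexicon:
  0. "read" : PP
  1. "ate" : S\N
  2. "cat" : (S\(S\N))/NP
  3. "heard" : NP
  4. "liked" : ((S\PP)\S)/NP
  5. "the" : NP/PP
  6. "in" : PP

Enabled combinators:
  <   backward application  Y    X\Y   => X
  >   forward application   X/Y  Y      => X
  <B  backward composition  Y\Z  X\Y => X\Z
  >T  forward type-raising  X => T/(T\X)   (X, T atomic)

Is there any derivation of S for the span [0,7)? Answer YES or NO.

YES

[0,7] S   >
  [0,1] S/(S\PP)   >T
    [0,1] "read" : PP
  [1,7] S\PP   <
    [1,4] S   <
      [1,2] "ate" : S\N
      [2,4] S\(S\N)   >
        [2,3] "cat" : (S\(S\N))/NP
        [3,4] "heard" : NP
    [4,7] (S\PP)\S   >
      [4,5] "liked" : ((S\PP)\S)/NP
      [5,7] NP   >
        [5,6] "the" : NP/PP
        [6,7] "in" : PP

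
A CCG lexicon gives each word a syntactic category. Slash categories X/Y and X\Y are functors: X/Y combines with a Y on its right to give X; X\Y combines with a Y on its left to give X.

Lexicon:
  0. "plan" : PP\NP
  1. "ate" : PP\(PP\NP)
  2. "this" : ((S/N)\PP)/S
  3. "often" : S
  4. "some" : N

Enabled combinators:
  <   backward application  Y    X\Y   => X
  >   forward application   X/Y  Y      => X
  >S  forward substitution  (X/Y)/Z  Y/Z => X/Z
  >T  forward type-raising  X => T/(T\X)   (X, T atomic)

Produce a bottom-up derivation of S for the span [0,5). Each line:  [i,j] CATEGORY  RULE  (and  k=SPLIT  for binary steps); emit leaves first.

[0,5] S   >
  [0,4] S/N   <
    [0,2] PP   <
      [0,1] "plan" : PP\NP
      [1,2] "ate" : PP\(PP\NP)
    [2,4] (S/N)\PP   >
      [2,3] "this" : ((S/N)\PP)/S
      [3,4] "often" : S
  [4,5] "some" : N

[0,1] PP\NP  lex  "plan"
[1,2] PP\(PP\NP)  lex  "ate"
[0,2] PP  <  k=1
[2,3] ((S/N)\PP)/S  lex  "this"
[3,4] S  lex  "often"
[2,4] (S/N)\PP  >  k=3
[0,4] S/N  <  k=2
[4,5] N  lex  "some"
[0,5] S  >  k=4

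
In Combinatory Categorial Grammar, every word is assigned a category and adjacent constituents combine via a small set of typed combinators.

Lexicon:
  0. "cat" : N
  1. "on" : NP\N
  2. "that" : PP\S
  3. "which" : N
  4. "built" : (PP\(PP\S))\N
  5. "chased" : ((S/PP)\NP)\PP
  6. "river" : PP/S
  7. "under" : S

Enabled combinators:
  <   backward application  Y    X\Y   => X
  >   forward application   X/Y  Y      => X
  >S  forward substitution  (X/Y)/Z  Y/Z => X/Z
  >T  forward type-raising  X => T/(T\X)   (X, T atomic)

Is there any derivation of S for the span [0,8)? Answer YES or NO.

[0,8] S   >
  [0,6] S/PP   <
    [0,2] NP   <
      [0,1] "cat" : N
      [1,2] "on" : NP\N
    [2,6] (S/PP)\NP   <
      [2,5] PP   <
        [2,3] "that" : PP\S
        [3,5] PP\(PP\S)   <
          [3,4] "which" : N
          [4,5] "built" : (PP\(PP\S))\N
      [5,6] "chased" : ((S/PP)\NP)\PP
  [6,8] PP   >
    [6,7] "river" : PP/S
    [7,8] "under" : S

YES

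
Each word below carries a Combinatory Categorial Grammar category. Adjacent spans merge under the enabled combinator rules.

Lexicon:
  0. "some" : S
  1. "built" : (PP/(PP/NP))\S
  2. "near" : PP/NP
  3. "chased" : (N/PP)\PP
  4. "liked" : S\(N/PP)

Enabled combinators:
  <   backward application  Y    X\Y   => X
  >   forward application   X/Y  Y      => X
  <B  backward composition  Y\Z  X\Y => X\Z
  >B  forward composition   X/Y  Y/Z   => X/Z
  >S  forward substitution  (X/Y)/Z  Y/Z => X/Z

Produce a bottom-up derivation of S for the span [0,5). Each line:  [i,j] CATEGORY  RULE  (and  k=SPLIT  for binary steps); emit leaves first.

[0,5] S   <
  [0,3] PP   >
    [0,2] PP/(PP/NP)   <
      [0,1] "some" : S
      [1,2] "built" : (PP/(PP/NP))\S
    [2,3] "near" : PP/NP
  [3,5] S\PP   <B
    [3,4] "chased" : (N/PP)\PP
    [4,5] "liked" : S\(N/PP)

[0,1] S  lex  "some"
[1,2] (PP/(PP/NP))\S  lex  "built"
[0,2] PP/(PP/NP)  <  k=1
[2,3] PP/NP  lex  "near"
[0,3] PP  >  k=2
[3,4] (N/PP)\PP  lex  "chased"
[4,5] S\(N/PP)  lex  "liked"
[3,5] S\PP  <B  k=4
[0,5] S  <  k=3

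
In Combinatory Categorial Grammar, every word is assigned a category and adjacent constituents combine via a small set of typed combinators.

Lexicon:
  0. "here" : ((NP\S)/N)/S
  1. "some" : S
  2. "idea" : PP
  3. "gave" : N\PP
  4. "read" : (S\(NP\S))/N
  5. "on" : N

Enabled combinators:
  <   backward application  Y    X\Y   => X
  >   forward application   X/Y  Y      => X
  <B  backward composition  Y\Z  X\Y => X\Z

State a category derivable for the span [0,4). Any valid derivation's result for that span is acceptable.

NP\S

[0,6] S   <
  [0,4] NP\S   >
    [0,2] (NP\S)/N   >
      [0,1] "here" : ((NP\S)/N)/S
      [1,2] "some" : S
    [2,4] N   <
      [2,3] "idea" : PP
      [3,4] "gave" : N\PP
  [4,6] S\(NP\S)   >
    [4,5] "read" : (S\(NP\S))/N
    [5,6] "on" : N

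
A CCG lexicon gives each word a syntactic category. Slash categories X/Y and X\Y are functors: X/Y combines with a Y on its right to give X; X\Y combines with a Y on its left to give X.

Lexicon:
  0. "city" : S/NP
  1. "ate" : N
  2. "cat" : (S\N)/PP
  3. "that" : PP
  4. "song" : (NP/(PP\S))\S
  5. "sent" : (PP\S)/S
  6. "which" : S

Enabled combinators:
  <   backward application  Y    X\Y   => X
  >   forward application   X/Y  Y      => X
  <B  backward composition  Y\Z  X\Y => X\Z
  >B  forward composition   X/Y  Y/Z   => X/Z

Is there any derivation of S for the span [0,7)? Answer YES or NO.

YES

[0,7] S   >
  [0,1] "city" : S/NP
  [1,7] NP   >
    [1,6] NP/S   >B
      [1,5] NP/(PP\S)   <
        [1,4] S   <
          [1,2] "ate" : N
          [2,4] S\N   >
            [2,3] "cat" : (S\N)/PP
            [3,4] "that" : PP
        [4,5] "song" : (NP/(PP\S))\S
      [5,6] "sent" : (PP\S)/S
    [6,7] "which" : S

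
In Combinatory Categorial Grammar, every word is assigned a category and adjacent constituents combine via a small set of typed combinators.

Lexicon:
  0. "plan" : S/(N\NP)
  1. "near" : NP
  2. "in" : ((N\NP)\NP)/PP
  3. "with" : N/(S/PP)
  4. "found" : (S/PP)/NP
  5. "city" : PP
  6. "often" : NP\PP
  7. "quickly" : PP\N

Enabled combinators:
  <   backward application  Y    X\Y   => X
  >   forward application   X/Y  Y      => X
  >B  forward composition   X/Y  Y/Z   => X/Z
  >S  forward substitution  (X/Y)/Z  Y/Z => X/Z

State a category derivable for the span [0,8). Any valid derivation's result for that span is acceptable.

S

[0,8] S   >
  [0,1] "plan" : S/(N\NP)
  [1,8] N\NP   <
    [1,2] "near" : NP
    [2,8] (N\NP)\NP   >
      [2,3] "in" : ((N\NP)\NP)/PP
      [3,8] PP   <
        [3,7] N   >
          [3,4] "with" : N/(S/PP)
          [4,7] S/PP   >
            [4,5] "found" : (S/PP)/NP
            [5,7] NP   <
              [5,6] "city" : PP
              [6,7] "often" : NP\PP
        [7,8] "quickly" : PP\N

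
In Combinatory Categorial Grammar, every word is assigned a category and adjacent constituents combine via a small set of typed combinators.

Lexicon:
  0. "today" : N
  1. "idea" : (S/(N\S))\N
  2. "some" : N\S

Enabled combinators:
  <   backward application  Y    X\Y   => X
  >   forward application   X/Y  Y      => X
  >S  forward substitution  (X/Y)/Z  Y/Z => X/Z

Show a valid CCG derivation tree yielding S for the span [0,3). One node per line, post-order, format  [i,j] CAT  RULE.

[0,1] N  lex  "today"
[1,2] (S/(N\S))\N  lex  "idea"
[0,2] S/(N\S)  <  k=1
[2,3] N\S  lex  "some"
[0,3] S  >  k=2

[0,3] S   >
  [0,2] S/(N\S)   <
    [0,1] "today" : N
    [1,2] "idea" : (S/(N\S))\N
  [2,3] "some" : N\S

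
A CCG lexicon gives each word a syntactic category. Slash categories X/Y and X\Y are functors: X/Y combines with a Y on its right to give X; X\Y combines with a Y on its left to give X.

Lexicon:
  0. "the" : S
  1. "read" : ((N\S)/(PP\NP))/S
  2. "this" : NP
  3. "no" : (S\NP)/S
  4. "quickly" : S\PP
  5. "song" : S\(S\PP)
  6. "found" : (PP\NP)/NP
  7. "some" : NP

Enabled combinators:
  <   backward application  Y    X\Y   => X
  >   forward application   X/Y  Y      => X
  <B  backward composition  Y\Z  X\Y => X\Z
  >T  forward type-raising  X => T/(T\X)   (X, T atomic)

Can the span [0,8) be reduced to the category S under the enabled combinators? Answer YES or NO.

NO

S ((N\S)/(PP\NP))/S NP (S\NP)/S S\PP S\(S\PP) (PP\NP)/NP NP
CKY chart[0,8] = {N, N/(N\N), NP/(NP\N), PP/(PP\N), S/(S\N)}; S ∉ chart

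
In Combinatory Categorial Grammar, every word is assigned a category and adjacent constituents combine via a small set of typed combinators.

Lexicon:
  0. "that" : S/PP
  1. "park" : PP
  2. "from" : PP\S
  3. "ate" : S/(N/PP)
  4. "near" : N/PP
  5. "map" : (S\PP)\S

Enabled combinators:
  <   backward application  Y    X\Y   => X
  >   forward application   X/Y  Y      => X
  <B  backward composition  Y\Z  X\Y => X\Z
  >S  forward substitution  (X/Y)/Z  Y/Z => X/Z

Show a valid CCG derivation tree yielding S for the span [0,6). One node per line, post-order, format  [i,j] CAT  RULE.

[0,6] S   <
  [0,3] PP   <
    [0,2] S   >
      [0,1] "that" : S/PP
      [1,2] "park" : PP
    [2,3] "from" : PP\S
  [3,6] S\PP   <
    [3,5] S   >
      [3,4] "ate" : S/(N/PP)
      [4,5] "near" : N/PP
    [5,6] "map" : (S\PP)\S

[0,1] S/PP  lex  "that"
[1,2] PP  lex  "park"
[0,2] S  >  k=1
[2,3] PP\S  lex  "from"
[0,3] PP  <  k=2
[3,4] S/(N/PP)  lex  "ate"
[4,5] N/PP  lex  "near"
[3,5] S  >  k=4
[5,6] (S\PP)\S  lex  "map"
[3,6] S\PP  <  k=5
[0,6] S  <  k=3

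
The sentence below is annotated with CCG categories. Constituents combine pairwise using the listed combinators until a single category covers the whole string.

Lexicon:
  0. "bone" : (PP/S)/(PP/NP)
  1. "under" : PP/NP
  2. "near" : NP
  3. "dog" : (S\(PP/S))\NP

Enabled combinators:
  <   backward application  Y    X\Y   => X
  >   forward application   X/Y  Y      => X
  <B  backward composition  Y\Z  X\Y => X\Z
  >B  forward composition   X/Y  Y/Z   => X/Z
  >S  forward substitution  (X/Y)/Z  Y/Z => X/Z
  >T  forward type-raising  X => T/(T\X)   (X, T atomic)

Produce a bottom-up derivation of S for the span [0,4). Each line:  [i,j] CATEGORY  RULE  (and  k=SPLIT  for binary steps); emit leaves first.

[0,4] S   <
  [0,2] PP/S   >
    [0,1] "bone" : (PP/S)/(PP/NP)
    [1,2] "under" : PP/NP
  [2,4] S\(PP/S)   <
    [2,3] "near" : NP
    [3,4] "dog" : (S\(PP/S))\NP

[0,1] (PP/S)/(PP/NP)  lex  "bone"
[1,2] PP/NP  lex  "under"
[0,2] PP/S  >  k=1
[2,3] NP  lex  "near"
[3,4] (S\(PP/S))\NP  lex  "dog"
[2,4] S\(PP/S)  <  k=3
[0,4] S  <  k=2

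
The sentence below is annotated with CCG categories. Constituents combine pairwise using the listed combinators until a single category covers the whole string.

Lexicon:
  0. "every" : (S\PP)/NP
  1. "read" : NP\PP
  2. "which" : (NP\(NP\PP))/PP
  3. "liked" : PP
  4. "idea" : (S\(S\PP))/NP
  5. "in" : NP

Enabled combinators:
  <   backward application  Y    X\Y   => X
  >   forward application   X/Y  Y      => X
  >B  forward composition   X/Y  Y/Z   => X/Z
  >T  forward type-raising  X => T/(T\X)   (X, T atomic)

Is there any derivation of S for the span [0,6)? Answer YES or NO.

YES

[0,6] S   <
  [0,4] S\PP   >
    [0,1] "every" : (S\PP)/NP
    [1,4] NP   <
      [1,2] "read" : NP\PP
      [2,4] NP\(NP\PP)   >
        [2,3] "which" : (NP\(NP\PP))/PP
        [3,4] "liked" : PP
  [4,6] S\(S\PP)   >
    [4,5] "idea" : (S\(S\PP))/NP
    [5,6] "in" : NP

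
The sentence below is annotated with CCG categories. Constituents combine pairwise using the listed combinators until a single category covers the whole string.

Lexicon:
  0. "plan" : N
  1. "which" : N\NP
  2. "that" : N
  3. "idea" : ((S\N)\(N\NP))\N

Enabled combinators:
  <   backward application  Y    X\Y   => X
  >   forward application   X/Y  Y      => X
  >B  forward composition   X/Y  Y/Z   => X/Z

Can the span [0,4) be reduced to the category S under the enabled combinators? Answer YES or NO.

YES

[0,4] S   <
  [0,1] "plan" : N
  [1,4] S\N   <
    [1,2] "which" : N\NP
    [2,4] (S\N)\(N\NP)   <
      [2,3] "that" : N
      [3,4] "idea" : ((S\N)\(N\NP))\N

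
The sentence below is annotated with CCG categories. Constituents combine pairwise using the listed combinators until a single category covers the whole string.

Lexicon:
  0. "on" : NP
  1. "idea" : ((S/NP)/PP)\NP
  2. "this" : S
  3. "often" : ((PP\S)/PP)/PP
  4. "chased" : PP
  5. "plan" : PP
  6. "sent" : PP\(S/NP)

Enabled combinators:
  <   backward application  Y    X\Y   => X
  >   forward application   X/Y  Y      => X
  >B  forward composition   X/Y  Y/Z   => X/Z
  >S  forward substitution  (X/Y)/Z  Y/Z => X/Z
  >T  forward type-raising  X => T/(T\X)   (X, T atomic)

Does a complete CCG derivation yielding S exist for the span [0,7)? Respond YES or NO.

NO

NP ((S/NP)/PP)\NP S ((PP\S)/PP)/PP PP PP PP\(S/NP)
CKY chart[0,7] = {N/(N\PP), NP/(NP\PP), PP, PP/(PP\PP), S/(S\PP)}; S ∉ chart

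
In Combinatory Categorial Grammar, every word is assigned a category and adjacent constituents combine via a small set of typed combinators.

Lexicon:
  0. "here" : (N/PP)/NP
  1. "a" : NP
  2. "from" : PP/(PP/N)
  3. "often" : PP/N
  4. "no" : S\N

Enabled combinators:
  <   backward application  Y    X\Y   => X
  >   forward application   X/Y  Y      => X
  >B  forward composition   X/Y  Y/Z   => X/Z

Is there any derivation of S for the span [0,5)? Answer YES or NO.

YES

[0,5] S   <
  [0,4] N   >
    [0,2] N/PP   >
      [0,1] "here" : (N/PP)/NP
      [1,2] "a" : NP
    [2,4] PP   >
      [2,3] "from" : PP/(PP/N)
      [3,4] "often" : PP/N
  [4,5] "no" : S\N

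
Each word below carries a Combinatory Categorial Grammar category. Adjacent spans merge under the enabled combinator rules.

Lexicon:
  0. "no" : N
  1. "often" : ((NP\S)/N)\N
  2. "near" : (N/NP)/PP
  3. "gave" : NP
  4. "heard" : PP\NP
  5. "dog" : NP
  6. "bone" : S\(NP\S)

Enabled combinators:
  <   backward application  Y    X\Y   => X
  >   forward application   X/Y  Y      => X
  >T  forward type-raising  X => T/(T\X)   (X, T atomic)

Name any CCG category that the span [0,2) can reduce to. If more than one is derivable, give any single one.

(NP\S)/N

[0,7] S   <
  [0,6] NP\S   >
    [0,2] (NP\S)/N   <
      [0,1] "no" : N
      [1,2] "often" : ((NP\S)/N)\N
    [2,6] N   >
      [2,5] N/NP   >
        [2,3] "near" : (N/NP)/PP
        [3,5] PP   <
          [3,4] "gave" : NP
          [4,5] "heard" : PP\NP
      [5,6] "dog" : NP
  [6,7] "bone" : S\(NP\S)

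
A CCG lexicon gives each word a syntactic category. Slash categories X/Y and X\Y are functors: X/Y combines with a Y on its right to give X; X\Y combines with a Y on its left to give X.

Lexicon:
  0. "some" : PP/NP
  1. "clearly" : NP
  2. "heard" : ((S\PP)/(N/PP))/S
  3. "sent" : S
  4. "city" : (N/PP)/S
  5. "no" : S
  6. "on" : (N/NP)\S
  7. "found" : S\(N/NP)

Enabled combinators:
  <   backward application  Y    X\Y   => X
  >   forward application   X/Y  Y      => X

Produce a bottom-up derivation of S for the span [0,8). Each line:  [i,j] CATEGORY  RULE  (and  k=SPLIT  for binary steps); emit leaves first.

[0,8] S   <
  [0,2] PP   >
    [0,1] "some" : PP/NP
    [1,2] "clearly" : NP
  [2,8] S\PP   >
    [2,4] (S\PP)/(N/PP)   >
      [2,3] "heard" : ((S\PP)/(N/PP))/S
      [3,4] "sent" : S
    [4,8] N/PP   >
      [4,5] "city" : (N/PP)/S
      [5,8] S   <
        [5,7] N/NP   <
          [5,6] "no" : S
          [6,7] "on" : (N/NP)\S
        [7,8] "found" : S\(N/NP)

[0,1] PP/NP  lex  "some"
[1,2] NP  lex  "clearly"
[0,2] PP  >  k=1
[2,3] ((S\PP)/(N/PP))/S  lex  "heard"
[3,4] S  lex  "sent"
[2,4] (S\PP)/(N/PP)  >  k=3
[4,5] (N/PP)/S  lex  "city"
[5,6] S  lex  "no"
[6,7] (N/NP)\S  lex  "on"
[5,7] N/NP  <  k=6
[7,8] S\(N/NP)  lex  "found"
[5,8] S  <  k=7
[4,8] N/PP  >  k=5
[2,8] S\PP  >  k=4
[0,8] S  <  k=2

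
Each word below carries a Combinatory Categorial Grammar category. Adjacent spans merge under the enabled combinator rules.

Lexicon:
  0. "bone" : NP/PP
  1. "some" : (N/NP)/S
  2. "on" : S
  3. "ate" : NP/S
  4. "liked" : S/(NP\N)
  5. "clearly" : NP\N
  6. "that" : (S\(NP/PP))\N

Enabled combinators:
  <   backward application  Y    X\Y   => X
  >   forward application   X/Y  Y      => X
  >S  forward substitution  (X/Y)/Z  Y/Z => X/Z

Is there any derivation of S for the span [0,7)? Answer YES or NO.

[0,7] S   <
  [0,1] "bone" : NP/PP
  [1,7] S\(NP/PP)   <
    [1,6] N   >
      [1,3] N/NP   >
        [1,2] "some" : (N/NP)/S
        [2,3] "on" : S
      [3,6] NP   >
        [3,4] "ate" : NP/S
        [4,6] S   >
          [4,5] "liked" : S/(NP\N)
          [5,6] "clearly" : NP\N
    [6,7] "that" : (S\(NP/PP))\N

YES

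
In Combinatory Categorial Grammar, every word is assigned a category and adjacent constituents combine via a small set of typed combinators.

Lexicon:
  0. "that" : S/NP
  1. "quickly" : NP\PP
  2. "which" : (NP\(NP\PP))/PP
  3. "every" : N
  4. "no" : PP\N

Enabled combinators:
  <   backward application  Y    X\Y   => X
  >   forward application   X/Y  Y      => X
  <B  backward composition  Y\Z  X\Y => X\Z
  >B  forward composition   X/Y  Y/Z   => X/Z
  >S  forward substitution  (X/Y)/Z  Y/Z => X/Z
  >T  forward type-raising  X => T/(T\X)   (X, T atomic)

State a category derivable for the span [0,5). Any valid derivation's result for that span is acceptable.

[0,5] S   >
  [0,1] "that" : S/NP
  [1,5] NP   <
    [1,2] "quickly" : NP\PP
    [2,5] NP\(NP\PP)   >
      [2,3] "which" : (NP\(NP\PP))/PP
      [3,5] PP   >
        [3,4] PP/(PP\N)   >T
          [3,4] "every" : N
        [4,5] "no" : PP\N

S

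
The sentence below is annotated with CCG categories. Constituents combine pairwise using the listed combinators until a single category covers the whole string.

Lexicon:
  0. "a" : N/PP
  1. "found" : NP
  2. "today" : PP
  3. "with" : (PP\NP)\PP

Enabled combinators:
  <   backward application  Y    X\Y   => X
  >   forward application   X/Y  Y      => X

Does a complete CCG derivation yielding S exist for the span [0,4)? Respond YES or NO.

N/PP NP PP (PP\NP)\PP
CKY chart[0,4] = {N}; S ∉ chart

NO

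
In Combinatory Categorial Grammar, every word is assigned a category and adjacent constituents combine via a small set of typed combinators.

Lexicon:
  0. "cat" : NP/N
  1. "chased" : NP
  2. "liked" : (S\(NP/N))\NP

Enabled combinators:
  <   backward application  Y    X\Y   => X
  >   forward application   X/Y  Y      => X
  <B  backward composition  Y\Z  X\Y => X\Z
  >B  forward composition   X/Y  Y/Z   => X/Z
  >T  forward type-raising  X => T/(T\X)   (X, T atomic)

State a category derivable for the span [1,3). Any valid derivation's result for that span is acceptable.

[0,3] S   <
  [0,1] "cat" : NP/N
  [1,3] S\(NP/N)   <
    [1,2] "chased" : NP
    [2,3] "liked" : (S\(NP/N))\NP

S\(NP/N)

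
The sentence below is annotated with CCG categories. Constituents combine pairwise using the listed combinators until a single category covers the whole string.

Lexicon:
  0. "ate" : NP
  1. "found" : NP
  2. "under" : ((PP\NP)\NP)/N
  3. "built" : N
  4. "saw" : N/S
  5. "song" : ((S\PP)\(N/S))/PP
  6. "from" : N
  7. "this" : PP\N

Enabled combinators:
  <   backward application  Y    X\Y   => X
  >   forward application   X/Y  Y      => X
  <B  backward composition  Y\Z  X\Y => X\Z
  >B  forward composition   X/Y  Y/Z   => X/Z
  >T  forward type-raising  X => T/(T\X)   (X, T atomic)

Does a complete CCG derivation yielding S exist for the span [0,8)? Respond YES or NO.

[0,8] S   >
  [0,1] S/(S\NP)   >T
    [0,1] "ate" : NP
  [1,8] S\NP   <B
    [1,4] PP\NP   <
      [1,2] "found" : NP
      [2,4] (PP\NP)\NP   >
        [2,3] "under" : ((PP\NP)\NP)/N
        [3,4] "built" : N
    [4,8] S\PP   <
      [4,5] "saw" : N/S
      [5,8] (S\PP)\(N/S)   >
        [5,6] "song" : ((S\PP)\(N/S))/PP
        [6,8] PP   <
          [6,7] "from" : N
          [7,8] "this" : PP\N

YES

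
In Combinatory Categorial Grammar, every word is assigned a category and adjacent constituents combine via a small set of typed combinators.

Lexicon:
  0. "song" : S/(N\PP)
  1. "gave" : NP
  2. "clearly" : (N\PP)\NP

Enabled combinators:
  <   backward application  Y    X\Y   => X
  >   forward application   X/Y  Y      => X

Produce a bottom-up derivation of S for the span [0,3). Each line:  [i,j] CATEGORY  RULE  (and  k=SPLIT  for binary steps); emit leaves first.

[0,1] S/(N\PP)  lex  "song"
[1,2] NP  lex  "gave"
[2,3] (N\PP)\NP  lex  "clearly"
[1,3] N\PP  <  k=2
[0,3] S  >  k=1

[0,3] S   >
  [0,1] "song" : S/(N\PP)
  [1,3] N\PP   <
    [1,2] "gave" : NP
    [2,3] "clearly" : (N\PP)\NP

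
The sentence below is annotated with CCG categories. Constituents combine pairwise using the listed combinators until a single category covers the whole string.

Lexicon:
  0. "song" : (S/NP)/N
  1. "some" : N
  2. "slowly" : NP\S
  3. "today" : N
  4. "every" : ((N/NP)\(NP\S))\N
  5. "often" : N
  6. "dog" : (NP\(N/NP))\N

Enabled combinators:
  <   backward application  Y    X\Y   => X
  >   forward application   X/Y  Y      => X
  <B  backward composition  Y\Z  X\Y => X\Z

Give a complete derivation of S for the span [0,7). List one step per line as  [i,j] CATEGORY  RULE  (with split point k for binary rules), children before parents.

[0,7] S   >
  [0,2] S/NP   >
    [0,1] "song" : (S/NP)/N
    [1,2] "some" : N
  [2,7] NP   <
    [2,5] N/NP   <
      [2,3] "slowly" : NP\S
      [3,5] (N/NP)\(NP\S)   <
        [3,4] "today" : N
        [4,5] "every" : ((N/NP)\(NP\S))\N
    [5,7] NP\(N/NP)   <
      [5,6] "often" : N
      [6,7] "dog" : (NP\(N/NP))\N

[0,1] (S/NP)/N  lex  "song"
[1,2] N  lex  "some"
[0,2] S/NP  >  k=1
[2,3] NP\S  lex  "slowly"
[3,4] N  lex  "today"
[4,5] ((N/NP)\(NP\S))\N  lex  "every"
[3,5] (N/NP)\(NP\S)  <  k=4
[2,5] N/NP  <  k=3
[5,6] N  lex  "often"
[6,7] (NP\(N/NP))\N  lex  "dog"
[5,7] NP\(N/NP)  <  k=6
[2,7] NP  <  k=5
[0,7] S  >  k=2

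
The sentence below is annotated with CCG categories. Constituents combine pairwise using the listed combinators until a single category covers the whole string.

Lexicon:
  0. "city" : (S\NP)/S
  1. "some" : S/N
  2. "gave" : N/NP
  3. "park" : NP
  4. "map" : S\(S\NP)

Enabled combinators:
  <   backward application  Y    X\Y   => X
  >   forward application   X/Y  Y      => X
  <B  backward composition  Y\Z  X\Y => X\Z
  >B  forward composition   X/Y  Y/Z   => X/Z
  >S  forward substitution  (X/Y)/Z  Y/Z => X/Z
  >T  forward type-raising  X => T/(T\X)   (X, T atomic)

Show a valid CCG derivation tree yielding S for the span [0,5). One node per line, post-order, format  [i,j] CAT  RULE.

[0,1] (S\NP)/S  lex  "city"
[1,2] S/N  lex  "some"
[2,3] N/NP  lex  "gave"
[3,4] NP  lex  "park"
[2,4] N  >  k=3
[1,4] S  >  k=2
[0,4] S\NP  >  k=1
[4,5] S\(S\NP)  lex  "map"
[0,5] S  <  k=4

[0,5] S   <
  [0,4] S\NP   >
    [0,1] "city" : (S\NP)/S
    [1,4] S   >
      [1,2] "some" : S/N
      [2,4] N   >
        [2,3] "gave" : N/NP
        [3,4] "park" : NP
  [4,5] "map" : S\(S\NP)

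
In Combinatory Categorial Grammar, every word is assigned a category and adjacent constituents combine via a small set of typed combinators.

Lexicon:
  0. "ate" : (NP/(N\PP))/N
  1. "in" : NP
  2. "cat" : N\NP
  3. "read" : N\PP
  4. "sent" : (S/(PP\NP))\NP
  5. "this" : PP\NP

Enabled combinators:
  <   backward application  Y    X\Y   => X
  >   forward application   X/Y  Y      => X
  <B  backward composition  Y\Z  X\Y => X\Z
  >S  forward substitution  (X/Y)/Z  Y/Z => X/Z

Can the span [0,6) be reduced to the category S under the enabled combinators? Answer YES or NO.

[0,6] S   >
  [0,5] S/(PP\NP)   <
    [0,4] NP   >
      [0,3] NP/(N\PP)   >
        [0,1] "ate" : (NP/(N\PP))/N
        [1,3] N   <
          [1,2] "in" : NP
          [2,3] "cat" : N\NP
      [3,4] "read" : N\PP
    [4,5] "sent" : (S/(PP\NP))\NP
  [5,6] "this" : PP\NP

YES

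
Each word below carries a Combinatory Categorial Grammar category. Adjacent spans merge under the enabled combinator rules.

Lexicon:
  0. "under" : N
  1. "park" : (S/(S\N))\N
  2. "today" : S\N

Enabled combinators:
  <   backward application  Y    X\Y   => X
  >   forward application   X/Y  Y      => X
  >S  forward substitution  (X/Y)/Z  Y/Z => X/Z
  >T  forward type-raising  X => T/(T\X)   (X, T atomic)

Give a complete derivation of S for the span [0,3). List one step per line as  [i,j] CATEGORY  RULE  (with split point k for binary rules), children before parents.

[0,3] S   >
  [0,2] S/(S\N)   <
    [0,1] "under" : N
    [1,2] "park" : (S/(S\N))\N
  [2,3] "today" : S\N

[0,1] N  lex  "under"
[1,2] (S/(S\N))\N  lex  "park"
[0,2] S/(S\N)  <  k=1
[2,3] S\N  lex  "today"
[0,3] S  >  k=2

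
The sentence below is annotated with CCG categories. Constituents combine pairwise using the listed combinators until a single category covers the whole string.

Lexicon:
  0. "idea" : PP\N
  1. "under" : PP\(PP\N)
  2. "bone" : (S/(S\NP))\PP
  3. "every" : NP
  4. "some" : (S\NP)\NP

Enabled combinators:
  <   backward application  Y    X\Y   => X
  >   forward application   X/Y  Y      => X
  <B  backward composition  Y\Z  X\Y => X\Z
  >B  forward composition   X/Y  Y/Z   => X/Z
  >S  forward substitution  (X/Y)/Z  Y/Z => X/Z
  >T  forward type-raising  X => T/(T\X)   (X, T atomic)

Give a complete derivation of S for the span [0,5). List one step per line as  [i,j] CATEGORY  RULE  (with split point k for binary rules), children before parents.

[0,1] PP\N  lex  "idea"
[1,2] PP\(PP\N)  lex  "under"
[0,2] PP  <  k=1
[2,3] (S/(S\NP))\PP  lex  "bone"
[0,3] S/(S\NP)  <  k=2
[3,4] NP  lex  "every"
[4,5] (S\NP)\NP  lex  "some"
[3,5] S\NP  <  k=4
[0,5] S  >  k=3

[0,5] S   >
  [0,3] S/(S\NP)   <
    [0,2] PP   <
      [0,1] "idea" : PP\N
      [1,2] "under" : PP\(PP\N)
    [2,3] "bone" : (S/(S\NP))\PP
  [3,5] S\NP   <
    [3,4] "every" : NP
    [4,5] "some" : (S\NP)\NP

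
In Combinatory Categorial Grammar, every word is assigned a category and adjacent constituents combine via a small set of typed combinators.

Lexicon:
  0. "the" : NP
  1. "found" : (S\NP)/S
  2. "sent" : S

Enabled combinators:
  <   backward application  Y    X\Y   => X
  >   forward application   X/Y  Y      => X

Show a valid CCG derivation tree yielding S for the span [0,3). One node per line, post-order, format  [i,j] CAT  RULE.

[0,3] S   <
  [0,1] "the" : NP
  [1,3] S\NP   >
    [1,2] "found" : (S\NP)/S
    [2,3] "sent" : S

[0,1] NP  lex  "the"
[1,2] (S\NP)/S  lex  "found"
[2,3] S  lex  "sent"
[1,3] S\NP  >  k=2
[0,3] S  <  k=1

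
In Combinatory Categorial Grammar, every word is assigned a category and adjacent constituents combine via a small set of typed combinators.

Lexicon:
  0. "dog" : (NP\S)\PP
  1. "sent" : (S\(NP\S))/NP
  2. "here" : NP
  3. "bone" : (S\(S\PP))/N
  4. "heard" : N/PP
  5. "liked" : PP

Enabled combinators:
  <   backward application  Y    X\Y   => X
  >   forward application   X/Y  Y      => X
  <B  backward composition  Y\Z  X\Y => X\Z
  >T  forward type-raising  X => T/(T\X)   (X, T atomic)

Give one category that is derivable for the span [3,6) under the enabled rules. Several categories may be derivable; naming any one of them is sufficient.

S\(S\PP)

[0,6] S   <
  [0,3] S\PP   <B
    [0,1] "dog" : (NP\S)\PP
    [1,3] S\(NP\S)   >
      [1,2] "sent" : (S\(NP\S))/NP
      [2,3] "here" : NP
  [3,6] S\(S\PP)   >
    [3,4] "bone" : (S\(S\PP))/N
    [4,6] N   >
      [4,5] "heard" : N/PP
      [5,6] "liked" : PP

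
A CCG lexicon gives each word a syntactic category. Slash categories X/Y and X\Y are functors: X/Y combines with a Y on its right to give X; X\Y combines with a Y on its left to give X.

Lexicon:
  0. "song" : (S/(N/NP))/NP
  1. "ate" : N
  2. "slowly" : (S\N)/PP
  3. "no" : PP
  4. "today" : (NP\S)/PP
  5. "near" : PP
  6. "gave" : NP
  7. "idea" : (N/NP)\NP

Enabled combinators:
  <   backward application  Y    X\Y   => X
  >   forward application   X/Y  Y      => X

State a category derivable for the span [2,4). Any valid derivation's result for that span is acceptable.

[0,8] S   >
  [0,6] S/(N/NP)   >
    [0,1] "song" : (S/(N/NP))/NP
    [1,6] NP   <
      [1,4] S   <
        [1,2] "ate" : N
        [2,4] S\N   >
          [2,3] "slowly" : (S\N)/PP
          [3,4] "no" : PP
      [4,6] NP\S   >
        [4,5] "today" : (NP\S)/PP
        [5,6] "near" : PP
  [6,8] N/NP   <
    [6,7] "gave" : NP
    [7,8] "idea" : (N/NP)\NP

S\N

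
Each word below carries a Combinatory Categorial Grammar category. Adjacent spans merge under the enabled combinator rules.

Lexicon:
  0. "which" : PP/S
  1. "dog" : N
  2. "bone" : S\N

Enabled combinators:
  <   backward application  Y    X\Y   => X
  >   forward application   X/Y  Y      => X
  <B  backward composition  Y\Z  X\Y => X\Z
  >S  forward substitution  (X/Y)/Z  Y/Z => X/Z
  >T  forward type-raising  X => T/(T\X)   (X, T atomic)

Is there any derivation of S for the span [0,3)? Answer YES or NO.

NO

PP/S N S\N
CKY chart[0,3] = {N/(N\PP), NP/(NP\PP), PP, PP/(PP\PP), S/(S\PP)}; S ∉ chart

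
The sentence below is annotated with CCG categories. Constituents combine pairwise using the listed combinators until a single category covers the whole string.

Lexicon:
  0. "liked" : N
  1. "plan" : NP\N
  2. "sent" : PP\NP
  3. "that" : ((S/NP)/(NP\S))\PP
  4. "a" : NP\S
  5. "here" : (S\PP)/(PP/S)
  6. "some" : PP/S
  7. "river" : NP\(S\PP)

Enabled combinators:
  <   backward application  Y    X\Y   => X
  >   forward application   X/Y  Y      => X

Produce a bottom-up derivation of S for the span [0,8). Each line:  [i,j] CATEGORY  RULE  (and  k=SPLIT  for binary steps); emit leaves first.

[0,1] N  lex  "liked"
[1,2] NP\N  lex  "plan"
[0,2] NP  <  k=1
[2,3] PP\NP  lex  "sent"
[0,3] PP  <  k=2
[3,4] ((S/NP)/(NP\S))\PP  lex  "that"
[0,4] (S/NP)/(NP\S)  <  k=3
[4,5] NP\S  lex  "a"
[0,5] S/NP  >  k=4
[5,6] (S\PP)/(PP/S)  lex  "here"
[6,7] PP/S  lex  "some"
[5,7] S\PP  >  k=6
[7,8] NP\(S\PP)  lex  "river"
[5,8] NP  <  k=7
[0,8] S  >  k=5

[0,8] S   >
  [0,5] S/NP   >
    [0,4] (S/NP)/(NP\S)   <
      [0,3] PP   <
        [0,2] NP   <
          [0,1] "liked" : N
          [1,2] "plan" : NP\N
        [2,3] "sent" : PP\NP
      [3,4] "that" : ((S/NP)/(NP\S))\PP
    [4,5] "a" : NP\S
  [5,8] NP   <
    [5,7] S\PP   >
      [5,6] "here" : (S\PP)/(PP/S)
      [6,7] "some" : PP/S
    [7,8] "river" : NP\(S\PP)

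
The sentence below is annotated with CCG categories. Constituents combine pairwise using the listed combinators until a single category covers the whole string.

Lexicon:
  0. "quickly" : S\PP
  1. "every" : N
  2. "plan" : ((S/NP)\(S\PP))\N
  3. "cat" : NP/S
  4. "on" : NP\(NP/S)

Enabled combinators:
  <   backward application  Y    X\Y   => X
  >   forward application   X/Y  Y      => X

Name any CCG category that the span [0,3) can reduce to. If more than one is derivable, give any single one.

[0,5] S   >
  [0,3] S/NP   <
    [0,1] "quickly" : S\PP
    [1,3] (S/NP)\(S\PP)   <
      [1,2] "every" : N
      [2,3] "plan" : ((S/NP)\(S\PP))\N
  [3,5] NP   <
    [3,4] "cat" : NP/S
    [4,5] "on" : NP\(NP/S)

S/NP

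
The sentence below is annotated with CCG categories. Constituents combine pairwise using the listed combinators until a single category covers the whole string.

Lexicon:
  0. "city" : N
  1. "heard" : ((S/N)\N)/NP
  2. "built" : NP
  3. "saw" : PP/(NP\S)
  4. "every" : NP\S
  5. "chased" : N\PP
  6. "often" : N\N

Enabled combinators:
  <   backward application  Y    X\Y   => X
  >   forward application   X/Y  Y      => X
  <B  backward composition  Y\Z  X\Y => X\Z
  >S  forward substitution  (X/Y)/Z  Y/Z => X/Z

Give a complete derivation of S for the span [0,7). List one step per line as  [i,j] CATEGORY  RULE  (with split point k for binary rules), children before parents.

[0,7] S   >
  [0,3] S/N   <
    [0,1] "city" : N
    [1,3] (S/N)\N   >
      [1,2] "heard" : ((S/N)\N)/NP
      [2,3] "built" : NP
  [3,7] N   <
    [3,5] PP   >
      [3,4] "saw" : PP/(NP\S)
      [4,5] "every" : NP\S
    [5,7] N\PP   <B
      [5,6] "chased" : N\PP
      [6,7] "often" : N\N

[0,1] N  lex  "city"
[1,2] ((S/N)\N)/NP  lex  "heard"
[2,3] NP  lex  "built"
[1,3] (S/N)\N  >  k=2
[0,3] S/N  <  k=1
[3,4] PP/(NP\S)  lex  "saw"
[4,5] NP\S  lex  "every"
[3,5] PP  >  k=4
[5,6] N\PP  lex  "chased"
[6,7] N\N  lex  "often"
[5,7] N\PP  <B  k=6
[3,7] N  <  k=5
[0,7] S  >  k=3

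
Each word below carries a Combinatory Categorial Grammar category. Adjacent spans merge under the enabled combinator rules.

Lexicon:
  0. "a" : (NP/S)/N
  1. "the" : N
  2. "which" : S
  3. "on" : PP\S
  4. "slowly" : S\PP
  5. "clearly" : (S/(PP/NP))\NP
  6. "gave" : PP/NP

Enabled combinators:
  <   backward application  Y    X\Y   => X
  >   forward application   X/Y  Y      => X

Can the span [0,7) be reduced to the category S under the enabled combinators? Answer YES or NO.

[0,7] S   >
  [0,6] S/(PP/NP)   <
    [0,5] NP   >
      [0,2] NP/S   >
        [0,1] "a" : (NP/S)/N
        [1,2] "the" : N
      [2,5] S   <
        [2,4] PP   <
          [2,3] "which" : S
          [3,4] "on" : PP\S
        [4,5] "slowly" : S\PP
    [5,6] "clearly" : (S/(PP/NP))\NP
  [6,7] "gave" : PP/NP

YES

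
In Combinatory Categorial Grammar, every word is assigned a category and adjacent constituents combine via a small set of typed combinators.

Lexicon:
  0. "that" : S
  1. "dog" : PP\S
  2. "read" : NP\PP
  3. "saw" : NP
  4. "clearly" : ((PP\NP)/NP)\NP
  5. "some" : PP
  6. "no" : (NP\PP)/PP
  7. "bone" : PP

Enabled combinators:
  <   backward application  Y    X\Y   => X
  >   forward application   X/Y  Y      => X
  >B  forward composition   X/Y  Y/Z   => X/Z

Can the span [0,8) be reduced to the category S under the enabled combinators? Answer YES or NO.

NO

S PP\S NP\PP NP ((PP\NP)/NP)\NP PP (NP\PP)/PP PP
CKY chart[0,8] = {PP}; S ∉ chart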